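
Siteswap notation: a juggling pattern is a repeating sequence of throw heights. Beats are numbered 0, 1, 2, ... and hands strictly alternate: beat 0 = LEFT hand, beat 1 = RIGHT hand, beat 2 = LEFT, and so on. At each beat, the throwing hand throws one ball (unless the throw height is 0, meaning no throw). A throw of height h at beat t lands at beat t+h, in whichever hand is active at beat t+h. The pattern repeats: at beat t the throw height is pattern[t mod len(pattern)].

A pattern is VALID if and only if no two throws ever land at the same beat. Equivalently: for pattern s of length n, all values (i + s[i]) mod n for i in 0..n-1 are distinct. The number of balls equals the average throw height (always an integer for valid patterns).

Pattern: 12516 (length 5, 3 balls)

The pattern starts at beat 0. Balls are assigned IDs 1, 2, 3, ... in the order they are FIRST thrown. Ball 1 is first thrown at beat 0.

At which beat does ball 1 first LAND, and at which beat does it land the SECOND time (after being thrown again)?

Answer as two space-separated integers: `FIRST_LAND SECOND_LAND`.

Answer: 1 3

Derivation:
Beat 0 (L): throw ball1 h=1 -> lands@1:R; in-air after throw: [b1@1:R]
Beat 1 (R): throw ball1 h=2 -> lands@3:R; in-air after throw: [b1@3:R]
Beat 2 (L): throw ball2 h=5 -> lands@7:R; in-air after throw: [b1@3:R b2@7:R]
Beat 3 (R): throw ball1 h=1 -> lands@4:L; in-air after throw: [b1@4:L b2@7:R]
Ball 1: thrown@0 h=1 -> first land @1; rethrown@1 h=2 -> second land @3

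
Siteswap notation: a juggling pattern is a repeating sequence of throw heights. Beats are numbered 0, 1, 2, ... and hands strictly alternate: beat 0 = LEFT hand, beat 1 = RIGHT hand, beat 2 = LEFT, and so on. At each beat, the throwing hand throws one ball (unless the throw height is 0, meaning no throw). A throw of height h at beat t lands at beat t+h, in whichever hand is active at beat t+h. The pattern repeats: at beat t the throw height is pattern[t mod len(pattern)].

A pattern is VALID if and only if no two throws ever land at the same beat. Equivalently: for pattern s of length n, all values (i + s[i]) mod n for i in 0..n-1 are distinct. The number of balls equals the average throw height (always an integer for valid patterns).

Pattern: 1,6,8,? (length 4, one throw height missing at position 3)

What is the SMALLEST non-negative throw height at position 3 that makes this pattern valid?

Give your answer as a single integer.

i=0: (0 + 1) mod 4 = 1
i=1: (1 + 6) mod 4 = 3
i=2: (2 + 8) mod 4 = 2
i=3: s[i]=? (unknown)
Known residues: [1, 2, 3]; need a permutation of 0..3, so missing residue r = 0
Need (3 + s) mod 4 = 0; smallest s = (0 - 3) mod 4 = 1

Answer: 1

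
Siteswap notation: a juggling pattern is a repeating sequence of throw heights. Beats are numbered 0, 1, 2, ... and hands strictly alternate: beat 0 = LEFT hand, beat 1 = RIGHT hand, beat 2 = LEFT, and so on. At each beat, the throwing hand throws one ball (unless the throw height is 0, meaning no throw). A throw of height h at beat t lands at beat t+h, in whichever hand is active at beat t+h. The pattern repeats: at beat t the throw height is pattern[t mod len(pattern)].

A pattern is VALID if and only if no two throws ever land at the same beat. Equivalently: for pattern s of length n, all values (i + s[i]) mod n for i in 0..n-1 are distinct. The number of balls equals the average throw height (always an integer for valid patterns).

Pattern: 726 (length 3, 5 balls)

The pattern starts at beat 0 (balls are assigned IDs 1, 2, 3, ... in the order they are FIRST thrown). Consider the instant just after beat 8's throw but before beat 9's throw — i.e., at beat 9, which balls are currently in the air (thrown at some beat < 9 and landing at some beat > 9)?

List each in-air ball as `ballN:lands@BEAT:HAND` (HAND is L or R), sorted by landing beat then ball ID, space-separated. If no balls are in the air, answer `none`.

Beat 0 (L): throw ball1 h=7 -> lands@7:R; in-air after throw: [b1@7:R]
Beat 1 (R): throw ball2 h=2 -> lands@3:R; in-air after throw: [b2@3:R b1@7:R]
Beat 2 (L): throw ball3 h=6 -> lands@8:L; in-air after throw: [b2@3:R b1@7:R b3@8:L]
Beat 3 (R): throw ball2 h=7 -> lands@10:L; in-air after throw: [b1@7:R b3@8:L b2@10:L]
Beat 4 (L): throw ball4 h=2 -> lands@6:L; in-air after throw: [b4@6:L b1@7:R b3@8:L b2@10:L]
Beat 5 (R): throw ball5 h=6 -> lands@11:R; in-air after throw: [b4@6:L b1@7:R b3@8:L b2@10:L b5@11:R]
Beat 6 (L): throw ball4 h=7 -> lands@13:R; in-air after throw: [b1@7:R b3@8:L b2@10:L b5@11:R b4@13:R]
Beat 7 (R): throw ball1 h=2 -> lands@9:R; in-air after throw: [b3@8:L b1@9:R b2@10:L b5@11:R b4@13:R]
Beat 8 (L): throw ball3 h=6 -> lands@14:L; in-air after throw: [b1@9:R b2@10:L b5@11:R b4@13:R b3@14:L]
Beat 9 (R): throw ball1 h=7 -> lands@16:L; in-air after throw: [b2@10:L b5@11:R b4@13:R b3@14:L b1@16:L]

Answer: ball2:lands@10:L ball5:lands@11:R ball4:lands@13:R ball3:lands@14:L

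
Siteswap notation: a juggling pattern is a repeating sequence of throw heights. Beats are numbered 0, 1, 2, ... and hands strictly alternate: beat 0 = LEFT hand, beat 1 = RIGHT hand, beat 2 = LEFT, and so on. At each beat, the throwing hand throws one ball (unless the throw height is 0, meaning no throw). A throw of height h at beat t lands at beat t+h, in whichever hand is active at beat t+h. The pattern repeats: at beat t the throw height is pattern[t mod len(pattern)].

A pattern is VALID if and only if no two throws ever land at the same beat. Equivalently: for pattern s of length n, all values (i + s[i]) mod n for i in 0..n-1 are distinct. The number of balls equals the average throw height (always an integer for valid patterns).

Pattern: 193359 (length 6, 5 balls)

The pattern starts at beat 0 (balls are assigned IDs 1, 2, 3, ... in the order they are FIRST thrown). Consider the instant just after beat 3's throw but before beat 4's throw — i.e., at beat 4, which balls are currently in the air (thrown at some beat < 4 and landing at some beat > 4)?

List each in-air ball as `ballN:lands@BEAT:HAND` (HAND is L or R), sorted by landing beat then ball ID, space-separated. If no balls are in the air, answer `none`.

Answer: ball2:lands@5:R ball3:lands@6:L ball1:lands@10:L

Derivation:
Beat 0 (L): throw ball1 h=1 -> lands@1:R; in-air after throw: [b1@1:R]
Beat 1 (R): throw ball1 h=9 -> lands@10:L; in-air after throw: [b1@10:L]
Beat 2 (L): throw ball2 h=3 -> lands@5:R; in-air after throw: [b2@5:R b1@10:L]
Beat 3 (R): throw ball3 h=3 -> lands@6:L; in-air after throw: [b2@5:R b3@6:L b1@10:L]
Beat 4 (L): throw ball4 h=5 -> lands@9:R; in-air after throw: [b2@5:R b3@6:L b4@9:R b1@10:L]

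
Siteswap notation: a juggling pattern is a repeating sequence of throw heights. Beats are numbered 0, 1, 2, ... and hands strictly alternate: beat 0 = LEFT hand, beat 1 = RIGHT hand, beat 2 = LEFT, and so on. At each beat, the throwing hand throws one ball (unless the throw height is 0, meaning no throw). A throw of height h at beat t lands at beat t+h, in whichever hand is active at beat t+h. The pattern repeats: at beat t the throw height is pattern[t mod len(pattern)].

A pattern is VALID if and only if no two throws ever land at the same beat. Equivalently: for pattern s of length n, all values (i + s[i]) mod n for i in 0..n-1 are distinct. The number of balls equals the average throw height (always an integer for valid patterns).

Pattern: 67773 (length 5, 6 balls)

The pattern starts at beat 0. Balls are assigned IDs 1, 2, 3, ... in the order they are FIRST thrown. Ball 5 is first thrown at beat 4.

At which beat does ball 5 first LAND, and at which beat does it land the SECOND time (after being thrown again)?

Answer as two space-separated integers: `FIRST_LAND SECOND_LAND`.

Answer: 7 14

Derivation:
Beat 0 (L): throw ball1 h=6 -> lands@6:L; in-air after throw: [b1@6:L]
Beat 1 (R): throw ball2 h=7 -> lands@8:L; in-air after throw: [b1@6:L b2@8:L]
Beat 2 (L): throw ball3 h=7 -> lands@9:R; in-air after throw: [b1@6:L b2@8:L b3@9:R]
Beat 3 (R): throw ball4 h=7 -> lands@10:L; in-air after throw: [b1@6:L b2@8:L b3@9:R b4@10:L]
Beat 4 (L): throw ball5 h=3 -> lands@7:R; in-air after throw: [b1@6:L b5@7:R b2@8:L b3@9:R b4@10:L]
Beat 5 (R): throw ball6 h=6 -> lands@11:R; in-air after throw: [b1@6:L b5@7:R b2@8:L b3@9:R b4@10:L b6@11:R]
Beat 6 (L): throw ball1 h=7 -> lands@13:R; in-air after throw: [b5@7:R b2@8:L b3@9:R b4@10:L b6@11:R b1@13:R]
Beat 7 (R): throw ball5 h=7 -> lands@14:L; in-air after throw: [b2@8:L b3@9:R b4@10:L b6@11:R b1@13:R b5@14:L]
Beat 8 (L): throw ball2 h=7 -> lands@15:R; in-air after throw: [b3@9:R b4@10:L b6@11:R b1@13:R b5@14:L b2@15:R]
Beat 9 (R): throw ball3 h=3 -> lands@12:L; in-air after throw: [b4@10:L b6@11:R b3@12:L b1@13:R b5@14:L b2@15:R]
Beat 10 (L): throw ball4 h=6 -> lands@16:L; in-air after throw: [b6@11:R b3@12:L b1@13:R b5@14:L b2@15:R b4@16:L]
Beat 11 (R): throw ball6 h=7 -> lands@18:L; in-air after throw: [b3@12:L b1@13:R b5@14:L b2@15:R b4@16:L b6@18:L]
Beat 12 (L): throw ball3 h=7 -> lands@19:R; in-air after throw: [b1@13:R b5@14:L b2@15:R b4@16:L b6@18:L b3@19:R]
Beat 13 (R): throw ball1 h=7 -> lands@20:L; in-air after throw: [b5@14:L b2@15:R b4@16:L b6@18:L b3@19:R b1@20:L]
Ball 5: thrown@4 h=3 -> first land @7; rethrown@7 h=7 -> second land @14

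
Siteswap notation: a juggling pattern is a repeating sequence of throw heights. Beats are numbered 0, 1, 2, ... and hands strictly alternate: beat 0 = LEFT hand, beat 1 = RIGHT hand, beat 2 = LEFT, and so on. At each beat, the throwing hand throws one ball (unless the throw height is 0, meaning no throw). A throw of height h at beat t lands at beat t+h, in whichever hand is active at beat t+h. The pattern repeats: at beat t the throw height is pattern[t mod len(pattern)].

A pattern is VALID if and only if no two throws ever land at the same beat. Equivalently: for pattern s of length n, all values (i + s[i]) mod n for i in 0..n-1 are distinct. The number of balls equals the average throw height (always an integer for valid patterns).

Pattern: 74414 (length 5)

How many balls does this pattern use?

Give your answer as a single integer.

Answer: 4

Derivation:
Pattern = [7, 4, 4, 1, 4], length n = 5
  position 0: throw height = 7, running sum = 7
  position 1: throw height = 4, running sum = 11
  position 2: throw height = 4, running sum = 15
  position 3: throw height = 1, running sum = 16
  position 4: throw height = 4, running sum = 20
Total sum = 20; balls = sum / n = 20 / 5 = 4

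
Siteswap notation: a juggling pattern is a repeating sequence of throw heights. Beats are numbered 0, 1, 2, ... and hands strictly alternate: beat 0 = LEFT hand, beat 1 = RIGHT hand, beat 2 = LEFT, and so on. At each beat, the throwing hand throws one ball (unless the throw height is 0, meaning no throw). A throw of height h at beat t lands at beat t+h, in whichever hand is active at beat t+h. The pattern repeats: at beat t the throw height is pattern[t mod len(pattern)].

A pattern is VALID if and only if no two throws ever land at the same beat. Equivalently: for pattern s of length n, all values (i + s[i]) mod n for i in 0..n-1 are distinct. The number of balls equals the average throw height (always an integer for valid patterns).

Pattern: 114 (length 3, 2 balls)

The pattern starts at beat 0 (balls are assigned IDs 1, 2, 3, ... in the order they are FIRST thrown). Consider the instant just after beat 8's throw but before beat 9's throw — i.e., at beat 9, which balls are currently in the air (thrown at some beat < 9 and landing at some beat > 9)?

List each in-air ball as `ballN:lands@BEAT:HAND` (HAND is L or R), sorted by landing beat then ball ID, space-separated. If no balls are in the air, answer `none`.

Beat 0 (L): throw ball1 h=1 -> lands@1:R; in-air after throw: [b1@1:R]
Beat 1 (R): throw ball1 h=1 -> lands@2:L; in-air after throw: [b1@2:L]
Beat 2 (L): throw ball1 h=4 -> lands@6:L; in-air after throw: [b1@6:L]
Beat 3 (R): throw ball2 h=1 -> lands@4:L; in-air after throw: [b2@4:L b1@6:L]
Beat 4 (L): throw ball2 h=1 -> lands@5:R; in-air after throw: [b2@5:R b1@6:L]
Beat 5 (R): throw ball2 h=4 -> lands@9:R; in-air after throw: [b1@6:L b2@9:R]
Beat 6 (L): throw ball1 h=1 -> lands@7:R; in-air after throw: [b1@7:R b2@9:R]
Beat 7 (R): throw ball1 h=1 -> lands@8:L; in-air after throw: [b1@8:L b2@9:R]
Beat 8 (L): throw ball1 h=4 -> lands@12:L; in-air after throw: [b2@9:R b1@12:L]
Beat 9 (R): throw ball2 h=1 -> lands@10:L; in-air after throw: [b2@10:L b1@12:L]

Answer: ball1:lands@12:L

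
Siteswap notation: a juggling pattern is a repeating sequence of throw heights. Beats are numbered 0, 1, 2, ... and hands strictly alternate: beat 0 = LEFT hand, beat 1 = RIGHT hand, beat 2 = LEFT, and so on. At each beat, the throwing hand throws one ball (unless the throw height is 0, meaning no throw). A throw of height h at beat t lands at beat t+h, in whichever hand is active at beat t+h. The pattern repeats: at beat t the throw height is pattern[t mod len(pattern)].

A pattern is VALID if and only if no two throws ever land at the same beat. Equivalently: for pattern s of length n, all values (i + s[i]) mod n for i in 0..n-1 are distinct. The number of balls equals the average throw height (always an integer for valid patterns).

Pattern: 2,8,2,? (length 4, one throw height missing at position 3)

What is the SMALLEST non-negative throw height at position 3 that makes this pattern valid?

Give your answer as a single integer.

Answer: 0

Derivation:
i=0: (0 + 2) mod 4 = 2
i=1: (1 + 8) mod 4 = 1
i=2: (2 + 2) mod 4 = 0
i=3: s[i]=? (unknown)
Known residues: [0, 1, 2]; need a permutation of 0..3, so missing residue r = 3
Need (3 + s) mod 4 = 3; smallest s = (3 - 3) mod 4 = 0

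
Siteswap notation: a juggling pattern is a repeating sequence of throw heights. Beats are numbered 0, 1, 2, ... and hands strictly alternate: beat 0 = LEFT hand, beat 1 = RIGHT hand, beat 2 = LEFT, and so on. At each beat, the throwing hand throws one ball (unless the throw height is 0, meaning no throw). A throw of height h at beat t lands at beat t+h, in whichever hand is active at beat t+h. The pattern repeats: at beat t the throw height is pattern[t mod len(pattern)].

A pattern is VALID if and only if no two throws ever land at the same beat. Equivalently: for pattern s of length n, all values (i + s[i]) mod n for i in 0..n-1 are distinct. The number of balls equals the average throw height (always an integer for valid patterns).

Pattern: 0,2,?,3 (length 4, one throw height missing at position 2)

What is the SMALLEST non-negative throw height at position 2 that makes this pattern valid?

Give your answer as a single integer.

i=0: (0 + 0) mod 4 = 0
i=1: (1 + 2) mod 4 = 3
i=2: s[i]=? (unknown)
i=3: (3 + 3) mod 4 = 2
Known residues: [0, 2, 3]; need a permutation of 0..3, so missing residue r = 1
Need (2 + s) mod 4 = 1; smallest s = (1 - 2) mod 4 = 3

Answer: 3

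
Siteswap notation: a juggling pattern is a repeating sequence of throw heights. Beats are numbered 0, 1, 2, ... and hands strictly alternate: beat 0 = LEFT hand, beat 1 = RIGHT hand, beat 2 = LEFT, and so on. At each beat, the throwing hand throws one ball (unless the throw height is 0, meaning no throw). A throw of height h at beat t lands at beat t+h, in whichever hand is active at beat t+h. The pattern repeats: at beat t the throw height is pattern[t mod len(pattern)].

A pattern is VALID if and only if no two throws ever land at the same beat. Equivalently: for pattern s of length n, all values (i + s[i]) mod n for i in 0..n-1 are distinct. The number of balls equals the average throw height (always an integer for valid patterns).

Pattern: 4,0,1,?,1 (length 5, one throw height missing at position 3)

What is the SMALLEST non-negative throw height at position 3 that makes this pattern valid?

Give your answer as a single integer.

i=0: (0 + 4) mod 5 = 4
i=1: (1 + 0) mod 5 = 1
i=2: (2 + 1) mod 5 = 3
i=3: s[i]=? (unknown)
i=4: (4 + 1) mod 5 = 0
Known residues: [0, 1, 3, 4]; need a permutation of 0..4, so missing residue r = 2
Need (3 + s) mod 5 = 2; smallest s = (2 - 3) mod 5 = 4

Answer: 4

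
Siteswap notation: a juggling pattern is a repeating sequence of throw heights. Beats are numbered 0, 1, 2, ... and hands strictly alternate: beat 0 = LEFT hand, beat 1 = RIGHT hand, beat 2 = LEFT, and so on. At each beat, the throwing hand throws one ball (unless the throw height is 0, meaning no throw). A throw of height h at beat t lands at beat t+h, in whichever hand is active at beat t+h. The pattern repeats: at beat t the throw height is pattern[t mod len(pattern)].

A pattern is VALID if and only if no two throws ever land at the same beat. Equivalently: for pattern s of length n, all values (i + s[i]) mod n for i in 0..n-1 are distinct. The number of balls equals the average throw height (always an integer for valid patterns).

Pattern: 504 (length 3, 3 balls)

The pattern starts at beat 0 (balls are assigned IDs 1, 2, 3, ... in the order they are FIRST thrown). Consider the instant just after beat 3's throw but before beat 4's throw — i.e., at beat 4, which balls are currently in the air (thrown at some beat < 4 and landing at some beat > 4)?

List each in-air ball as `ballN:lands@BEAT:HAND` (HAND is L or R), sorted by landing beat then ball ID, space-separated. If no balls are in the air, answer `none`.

Answer: ball1:lands@5:R ball2:lands@6:L ball3:lands@8:L

Derivation:
Beat 0 (L): throw ball1 h=5 -> lands@5:R; in-air after throw: [b1@5:R]
Beat 2 (L): throw ball2 h=4 -> lands@6:L; in-air after throw: [b1@5:R b2@6:L]
Beat 3 (R): throw ball3 h=5 -> lands@8:L; in-air after throw: [b1@5:R b2@6:L b3@8:L]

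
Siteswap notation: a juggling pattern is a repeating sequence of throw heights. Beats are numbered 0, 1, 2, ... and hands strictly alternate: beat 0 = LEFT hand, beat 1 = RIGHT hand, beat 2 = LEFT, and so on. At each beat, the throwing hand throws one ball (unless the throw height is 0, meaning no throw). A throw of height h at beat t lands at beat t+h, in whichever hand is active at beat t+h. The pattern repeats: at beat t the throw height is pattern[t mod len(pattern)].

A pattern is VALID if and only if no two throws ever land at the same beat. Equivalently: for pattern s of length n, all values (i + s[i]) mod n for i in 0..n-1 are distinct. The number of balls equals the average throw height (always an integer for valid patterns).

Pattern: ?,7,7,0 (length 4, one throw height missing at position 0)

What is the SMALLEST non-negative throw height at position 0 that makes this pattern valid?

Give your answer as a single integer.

i=0: s[i]=? (unknown)
i=1: (1 + 7) mod 4 = 0
i=2: (2 + 7) mod 4 = 1
i=3: (3 + 0) mod 4 = 3
Known residues: [0, 1, 3]; need a permutation of 0..3, so missing residue r = 2
Need (0 + s) mod 4 = 2; smallest s = (2 - 0) mod 4 = 2

Answer: 2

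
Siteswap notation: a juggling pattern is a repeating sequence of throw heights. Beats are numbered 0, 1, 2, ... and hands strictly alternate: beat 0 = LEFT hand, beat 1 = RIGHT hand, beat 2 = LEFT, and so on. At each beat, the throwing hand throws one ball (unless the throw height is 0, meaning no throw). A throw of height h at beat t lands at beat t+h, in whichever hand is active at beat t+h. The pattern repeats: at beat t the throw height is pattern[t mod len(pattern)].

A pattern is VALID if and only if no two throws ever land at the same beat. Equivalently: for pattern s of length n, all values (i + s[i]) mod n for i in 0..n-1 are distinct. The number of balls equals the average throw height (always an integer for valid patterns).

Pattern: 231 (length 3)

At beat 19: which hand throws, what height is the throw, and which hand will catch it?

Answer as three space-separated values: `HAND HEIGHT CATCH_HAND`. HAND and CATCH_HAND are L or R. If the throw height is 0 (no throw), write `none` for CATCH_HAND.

Answer: R 3 L

Derivation:
Beat 19: 19 mod 2 = 1, so hand = R
Throw height = pattern[19 mod 3] = pattern[1] = 3
Lands at beat 19+3=22, 22 mod 2 = 0, so catch hand = L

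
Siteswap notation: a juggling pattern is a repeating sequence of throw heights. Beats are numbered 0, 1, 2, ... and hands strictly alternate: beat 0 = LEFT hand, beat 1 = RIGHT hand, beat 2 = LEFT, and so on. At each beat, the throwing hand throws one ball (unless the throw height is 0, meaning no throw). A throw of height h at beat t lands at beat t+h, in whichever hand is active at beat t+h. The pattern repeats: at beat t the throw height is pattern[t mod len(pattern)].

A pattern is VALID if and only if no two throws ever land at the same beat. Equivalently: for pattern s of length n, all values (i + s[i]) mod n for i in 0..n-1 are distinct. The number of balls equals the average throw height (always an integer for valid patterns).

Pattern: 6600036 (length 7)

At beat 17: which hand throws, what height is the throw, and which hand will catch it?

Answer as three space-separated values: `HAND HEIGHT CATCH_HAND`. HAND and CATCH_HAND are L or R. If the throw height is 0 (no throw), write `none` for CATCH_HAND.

Beat 17: 17 mod 2 = 1, so hand = R
Throw height = pattern[17 mod 7] = pattern[3] = 0

Answer: R 0 none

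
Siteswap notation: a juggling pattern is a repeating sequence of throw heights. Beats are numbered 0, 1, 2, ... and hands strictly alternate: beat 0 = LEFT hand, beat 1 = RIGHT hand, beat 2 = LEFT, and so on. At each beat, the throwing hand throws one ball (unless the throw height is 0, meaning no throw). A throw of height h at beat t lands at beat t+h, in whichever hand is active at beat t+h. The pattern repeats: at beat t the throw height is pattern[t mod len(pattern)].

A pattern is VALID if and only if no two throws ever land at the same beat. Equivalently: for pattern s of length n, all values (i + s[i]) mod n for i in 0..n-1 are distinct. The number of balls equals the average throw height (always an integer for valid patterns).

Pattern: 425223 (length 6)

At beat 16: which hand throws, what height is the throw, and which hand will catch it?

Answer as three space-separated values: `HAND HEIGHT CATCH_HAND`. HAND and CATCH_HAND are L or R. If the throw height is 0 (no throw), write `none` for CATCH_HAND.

Beat 16: 16 mod 2 = 0, so hand = L
Throw height = pattern[16 mod 6] = pattern[4] = 2
Lands at beat 16+2=18, 18 mod 2 = 0, so catch hand = L

Answer: L 2 L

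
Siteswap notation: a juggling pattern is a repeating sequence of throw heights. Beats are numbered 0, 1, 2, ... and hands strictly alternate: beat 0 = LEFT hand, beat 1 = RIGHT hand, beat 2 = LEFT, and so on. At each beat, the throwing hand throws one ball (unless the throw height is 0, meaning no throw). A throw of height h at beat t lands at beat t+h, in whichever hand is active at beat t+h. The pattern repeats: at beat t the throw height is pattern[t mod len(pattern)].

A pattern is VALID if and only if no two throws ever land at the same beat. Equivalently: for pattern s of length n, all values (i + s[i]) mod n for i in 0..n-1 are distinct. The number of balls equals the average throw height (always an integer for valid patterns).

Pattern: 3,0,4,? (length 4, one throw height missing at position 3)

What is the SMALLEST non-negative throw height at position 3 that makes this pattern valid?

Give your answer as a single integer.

Answer: 1

Derivation:
i=0: (0 + 3) mod 4 = 3
i=1: (1 + 0) mod 4 = 1
i=2: (2 + 4) mod 4 = 2
i=3: s[i]=? (unknown)
Known residues: [1, 2, 3]; need a permutation of 0..3, so missing residue r = 0
Need (3 + s) mod 4 = 0; smallest s = (0 - 3) mod 4 = 1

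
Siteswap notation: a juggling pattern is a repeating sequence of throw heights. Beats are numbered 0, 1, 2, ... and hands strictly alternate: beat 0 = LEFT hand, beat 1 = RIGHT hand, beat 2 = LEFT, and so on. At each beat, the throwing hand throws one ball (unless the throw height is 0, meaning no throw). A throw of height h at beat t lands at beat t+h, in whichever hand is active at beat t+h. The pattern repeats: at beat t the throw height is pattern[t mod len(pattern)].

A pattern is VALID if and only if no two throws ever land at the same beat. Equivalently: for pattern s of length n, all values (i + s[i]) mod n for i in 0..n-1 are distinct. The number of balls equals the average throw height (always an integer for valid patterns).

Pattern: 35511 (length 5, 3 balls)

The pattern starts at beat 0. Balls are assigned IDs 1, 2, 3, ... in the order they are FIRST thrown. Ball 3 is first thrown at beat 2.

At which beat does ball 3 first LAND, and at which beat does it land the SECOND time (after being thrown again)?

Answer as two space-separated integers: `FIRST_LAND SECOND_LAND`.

Beat 0 (L): throw ball1 h=3 -> lands@3:R; in-air after throw: [b1@3:R]
Beat 1 (R): throw ball2 h=5 -> lands@6:L; in-air after throw: [b1@3:R b2@6:L]
Beat 2 (L): throw ball3 h=5 -> lands@7:R; in-air after throw: [b1@3:R b2@6:L b3@7:R]
Beat 3 (R): throw ball1 h=1 -> lands@4:L; in-air after throw: [b1@4:L b2@6:L b3@7:R]
Beat 4 (L): throw ball1 h=1 -> lands@5:R; in-air after throw: [b1@5:R b2@6:L b3@7:R]
Beat 5 (R): throw ball1 h=3 -> lands@8:L; in-air after throw: [b2@6:L b3@7:R b1@8:L]
Beat 6 (L): throw ball2 h=5 -> lands@11:R; in-air after throw: [b3@7:R b1@8:L b2@11:R]
Beat 7 (R): throw ball3 h=5 -> lands@12:L; in-air after throw: [b1@8:L b2@11:R b3@12:L]
Beat 8 (L): throw ball1 h=1 -> lands@9:R; in-air after throw: [b1@9:R b2@11:R b3@12:L]
Beat 9 (R): throw ball1 h=1 -> lands@10:L; in-air after throw: [b1@10:L b2@11:R b3@12:L]
Beat 10 (L): throw ball1 h=3 -> lands@13:R; in-air after throw: [b2@11:R b3@12:L b1@13:R]
Beat 11 (R): throw ball2 h=5 -> lands@16:L; in-air after throw: [b3@12:L b1@13:R b2@16:L]
Beat 12 (L): throw ball3 h=5 -> lands@17:R; in-air after throw: [b1@13:R b2@16:L b3@17:R]
Ball 3: thrown@2 h=5 -> first land @7; rethrown@7 h=5 -> second land @12

Answer: 7 12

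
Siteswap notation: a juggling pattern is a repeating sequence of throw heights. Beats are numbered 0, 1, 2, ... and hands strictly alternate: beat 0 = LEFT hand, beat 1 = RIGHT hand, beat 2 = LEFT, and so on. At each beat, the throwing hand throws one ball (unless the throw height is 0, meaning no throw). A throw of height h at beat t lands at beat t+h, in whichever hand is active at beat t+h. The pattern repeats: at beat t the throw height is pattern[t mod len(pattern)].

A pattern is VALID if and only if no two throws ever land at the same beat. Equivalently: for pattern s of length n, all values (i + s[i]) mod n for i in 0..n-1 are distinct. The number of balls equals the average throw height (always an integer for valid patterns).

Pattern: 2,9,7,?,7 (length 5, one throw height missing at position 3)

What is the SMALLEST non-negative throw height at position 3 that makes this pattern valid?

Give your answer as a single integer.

i=0: (0 + 2) mod 5 = 2
i=1: (1 + 9) mod 5 = 0
i=2: (2 + 7) mod 5 = 4
i=3: s[i]=? (unknown)
i=4: (4 + 7) mod 5 = 1
Known residues: [0, 1, 2, 4]; need a permutation of 0..4, so missing residue r = 3
Need (3 + s) mod 5 = 3; smallest s = (3 - 3) mod 5 = 0

Answer: 0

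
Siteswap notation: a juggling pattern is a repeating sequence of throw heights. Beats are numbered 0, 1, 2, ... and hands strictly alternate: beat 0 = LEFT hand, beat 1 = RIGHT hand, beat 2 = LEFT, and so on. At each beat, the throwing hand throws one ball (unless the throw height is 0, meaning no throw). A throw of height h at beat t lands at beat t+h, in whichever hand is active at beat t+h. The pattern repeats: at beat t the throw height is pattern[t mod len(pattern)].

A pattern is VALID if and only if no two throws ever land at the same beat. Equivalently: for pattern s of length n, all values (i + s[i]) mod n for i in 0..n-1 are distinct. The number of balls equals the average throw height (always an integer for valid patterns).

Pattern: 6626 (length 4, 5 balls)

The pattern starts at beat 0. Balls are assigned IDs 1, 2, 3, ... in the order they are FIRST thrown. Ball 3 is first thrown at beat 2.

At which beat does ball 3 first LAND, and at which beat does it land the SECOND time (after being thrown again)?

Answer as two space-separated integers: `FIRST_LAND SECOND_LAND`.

Beat 0 (L): throw ball1 h=6 -> lands@6:L; in-air after throw: [b1@6:L]
Beat 1 (R): throw ball2 h=6 -> lands@7:R; in-air after throw: [b1@6:L b2@7:R]
Beat 2 (L): throw ball3 h=2 -> lands@4:L; in-air after throw: [b3@4:L b1@6:L b2@7:R]
Beat 3 (R): throw ball4 h=6 -> lands@9:R; in-air after throw: [b3@4:L b1@6:L b2@7:R b4@9:R]
Beat 4 (L): throw ball3 h=6 -> lands@10:L; in-air after throw: [b1@6:L b2@7:R b4@9:R b3@10:L]
Beat 5 (R): throw ball5 h=6 -> lands@11:R; in-air after throw: [b1@6:L b2@7:R b4@9:R b3@10:L b5@11:R]
Beat 6 (L): throw ball1 h=2 -> lands@8:L; in-air after throw: [b2@7:R b1@8:L b4@9:R b3@10:L b5@11:R]
Beat 7 (R): throw ball2 h=6 -> lands@13:R; in-air after throw: [b1@8:L b4@9:R b3@10:L b5@11:R b2@13:R]
Beat 8 (L): throw ball1 h=6 -> lands@14:L; in-air after throw: [b4@9:R b3@10:L b5@11:R b2@13:R b1@14:L]
Beat 9 (R): throw ball4 h=6 -> lands@15:R; in-air after throw: [b3@10:L b5@11:R b2@13:R b1@14:L b4@15:R]
Beat 10 (L): throw ball3 h=2 -> lands@12:L; in-air after throw: [b5@11:R b3@12:L b2@13:R b1@14:L b4@15:R]
Ball 3: thrown@2 h=2 -> first land @4; rethrown@4 h=6 -> second land @10

Answer: 4 10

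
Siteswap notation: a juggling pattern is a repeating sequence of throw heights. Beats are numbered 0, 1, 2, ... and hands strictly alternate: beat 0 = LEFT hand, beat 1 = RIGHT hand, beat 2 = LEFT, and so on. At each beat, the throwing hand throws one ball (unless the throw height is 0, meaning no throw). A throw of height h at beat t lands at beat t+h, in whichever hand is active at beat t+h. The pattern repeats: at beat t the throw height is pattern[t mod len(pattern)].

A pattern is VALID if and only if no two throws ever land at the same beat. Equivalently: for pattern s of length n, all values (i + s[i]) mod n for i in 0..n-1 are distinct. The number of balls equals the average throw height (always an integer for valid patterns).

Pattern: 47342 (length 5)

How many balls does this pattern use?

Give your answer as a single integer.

Pattern = [4, 7, 3, 4, 2], length n = 5
  position 0: throw height = 4, running sum = 4
  position 1: throw height = 7, running sum = 11
  position 2: throw height = 3, running sum = 14
  position 3: throw height = 4, running sum = 18
  position 4: throw height = 2, running sum = 20
Total sum = 20; balls = sum / n = 20 / 5 = 4

Answer: 4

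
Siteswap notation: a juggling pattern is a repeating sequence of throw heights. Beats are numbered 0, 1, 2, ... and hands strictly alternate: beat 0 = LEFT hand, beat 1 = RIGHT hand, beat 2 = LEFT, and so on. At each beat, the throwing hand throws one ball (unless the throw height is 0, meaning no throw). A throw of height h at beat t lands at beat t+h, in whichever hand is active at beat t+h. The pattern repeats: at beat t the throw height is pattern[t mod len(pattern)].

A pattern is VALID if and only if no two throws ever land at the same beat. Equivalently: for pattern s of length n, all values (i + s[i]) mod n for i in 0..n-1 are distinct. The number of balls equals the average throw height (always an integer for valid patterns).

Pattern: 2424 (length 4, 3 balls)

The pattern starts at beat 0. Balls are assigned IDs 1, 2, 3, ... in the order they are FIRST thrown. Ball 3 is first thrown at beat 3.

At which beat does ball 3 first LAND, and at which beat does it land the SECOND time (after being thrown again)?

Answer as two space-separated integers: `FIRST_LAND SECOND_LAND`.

Beat 0 (L): throw ball1 h=2 -> lands@2:L; in-air after throw: [b1@2:L]
Beat 1 (R): throw ball2 h=4 -> lands@5:R; in-air after throw: [b1@2:L b2@5:R]
Beat 2 (L): throw ball1 h=2 -> lands@4:L; in-air after throw: [b1@4:L b2@5:R]
Beat 3 (R): throw ball3 h=4 -> lands@7:R; in-air after throw: [b1@4:L b2@5:R b3@7:R]
Beat 4 (L): throw ball1 h=2 -> lands@6:L; in-air after throw: [b2@5:R b1@6:L b3@7:R]
Beat 5 (R): throw ball2 h=4 -> lands@9:R; in-air after throw: [b1@6:L b3@7:R b2@9:R]
Beat 6 (L): throw ball1 h=2 -> lands@8:L; in-air after throw: [b3@7:R b1@8:L b2@9:R]
Beat 7 (R): throw ball3 h=4 -> lands@11:R; in-air after throw: [b1@8:L b2@9:R b3@11:R]
Beat 8 (L): throw ball1 h=2 -> lands@10:L; in-air after throw: [b2@9:R b1@10:L b3@11:R]
Beat 9 (R): throw ball2 h=4 -> lands@13:R; in-air after throw: [b1@10:L b3@11:R b2@13:R]
Beat 10 (L): throw ball1 h=2 -> lands@12:L; in-air after throw: [b3@11:R b1@12:L b2@13:R]
Beat 11 (R): throw ball3 h=4 -> lands@15:R; in-air after throw: [b1@12:L b2@13:R b3@15:R]
Ball 3: thrown@3 h=4 -> first land @7; rethrown@7 h=4 -> second land @11

Answer: 7 11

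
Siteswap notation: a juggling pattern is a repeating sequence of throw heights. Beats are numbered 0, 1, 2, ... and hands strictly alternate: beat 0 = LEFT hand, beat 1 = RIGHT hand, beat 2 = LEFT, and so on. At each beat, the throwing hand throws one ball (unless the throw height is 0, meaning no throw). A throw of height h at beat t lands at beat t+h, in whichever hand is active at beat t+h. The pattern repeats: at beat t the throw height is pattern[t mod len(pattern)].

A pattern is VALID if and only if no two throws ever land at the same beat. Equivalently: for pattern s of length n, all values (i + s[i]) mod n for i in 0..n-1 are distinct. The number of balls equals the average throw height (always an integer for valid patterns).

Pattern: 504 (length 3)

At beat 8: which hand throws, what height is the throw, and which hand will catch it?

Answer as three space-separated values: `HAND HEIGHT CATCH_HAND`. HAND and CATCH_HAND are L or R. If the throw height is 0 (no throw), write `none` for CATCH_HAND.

Answer: L 4 L

Derivation:
Beat 8: 8 mod 2 = 0, so hand = L
Throw height = pattern[8 mod 3] = pattern[2] = 4
Lands at beat 8+4=12, 12 mod 2 = 0, so catch hand = L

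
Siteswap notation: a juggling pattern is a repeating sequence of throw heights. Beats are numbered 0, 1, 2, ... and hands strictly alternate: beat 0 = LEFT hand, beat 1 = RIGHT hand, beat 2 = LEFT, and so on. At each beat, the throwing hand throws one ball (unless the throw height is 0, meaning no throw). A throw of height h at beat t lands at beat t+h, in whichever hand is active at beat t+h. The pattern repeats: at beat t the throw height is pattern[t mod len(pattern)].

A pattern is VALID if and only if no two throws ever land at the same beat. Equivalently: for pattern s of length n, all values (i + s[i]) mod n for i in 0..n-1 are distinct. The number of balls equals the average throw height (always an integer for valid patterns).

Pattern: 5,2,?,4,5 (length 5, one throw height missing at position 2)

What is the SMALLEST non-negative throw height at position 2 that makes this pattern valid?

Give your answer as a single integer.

Answer: 4

Derivation:
i=0: (0 + 5) mod 5 = 0
i=1: (1 + 2) mod 5 = 3
i=2: s[i]=? (unknown)
i=3: (3 + 4) mod 5 = 2
i=4: (4 + 5) mod 5 = 4
Known residues: [0, 2, 3, 4]; need a permutation of 0..4, so missing residue r = 1
Need (2 + s) mod 5 = 1; smallest s = (1 - 2) mod 5 = 4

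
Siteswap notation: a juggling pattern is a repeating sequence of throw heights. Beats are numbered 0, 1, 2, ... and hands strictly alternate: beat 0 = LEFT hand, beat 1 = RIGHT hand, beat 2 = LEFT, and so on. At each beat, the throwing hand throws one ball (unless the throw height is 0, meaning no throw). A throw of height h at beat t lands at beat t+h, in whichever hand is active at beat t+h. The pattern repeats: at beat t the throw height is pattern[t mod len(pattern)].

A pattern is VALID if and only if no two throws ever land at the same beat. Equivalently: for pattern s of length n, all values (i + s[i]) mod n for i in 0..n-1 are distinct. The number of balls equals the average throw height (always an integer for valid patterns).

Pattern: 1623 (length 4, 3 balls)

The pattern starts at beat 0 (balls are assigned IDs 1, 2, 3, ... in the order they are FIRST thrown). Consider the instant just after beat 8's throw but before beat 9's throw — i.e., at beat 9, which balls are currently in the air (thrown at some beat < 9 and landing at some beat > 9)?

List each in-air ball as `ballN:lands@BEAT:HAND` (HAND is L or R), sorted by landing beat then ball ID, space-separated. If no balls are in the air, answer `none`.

Beat 0 (L): throw ball1 h=1 -> lands@1:R; in-air after throw: [b1@1:R]
Beat 1 (R): throw ball1 h=6 -> lands@7:R; in-air after throw: [b1@7:R]
Beat 2 (L): throw ball2 h=2 -> lands@4:L; in-air after throw: [b2@4:L b1@7:R]
Beat 3 (R): throw ball3 h=3 -> lands@6:L; in-air after throw: [b2@4:L b3@6:L b1@7:R]
Beat 4 (L): throw ball2 h=1 -> lands@5:R; in-air after throw: [b2@5:R b3@6:L b1@7:R]
Beat 5 (R): throw ball2 h=6 -> lands@11:R; in-air after throw: [b3@6:L b1@7:R b2@11:R]
Beat 6 (L): throw ball3 h=2 -> lands@8:L; in-air after throw: [b1@7:R b3@8:L b2@11:R]
Beat 7 (R): throw ball1 h=3 -> lands@10:L; in-air after throw: [b3@8:L b1@10:L b2@11:R]
Beat 8 (L): throw ball3 h=1 -> lands@9:R; in-air after throw: [b3@9:R b1@10:L b2@11:R]
Beat 9 (R): throw ball3 h=6 -> lands@15:R; in-air after throw: [b1@10:L b2@11:R b3@15:R]

Answer: ball1:lands@10:L ball2:lands@11:R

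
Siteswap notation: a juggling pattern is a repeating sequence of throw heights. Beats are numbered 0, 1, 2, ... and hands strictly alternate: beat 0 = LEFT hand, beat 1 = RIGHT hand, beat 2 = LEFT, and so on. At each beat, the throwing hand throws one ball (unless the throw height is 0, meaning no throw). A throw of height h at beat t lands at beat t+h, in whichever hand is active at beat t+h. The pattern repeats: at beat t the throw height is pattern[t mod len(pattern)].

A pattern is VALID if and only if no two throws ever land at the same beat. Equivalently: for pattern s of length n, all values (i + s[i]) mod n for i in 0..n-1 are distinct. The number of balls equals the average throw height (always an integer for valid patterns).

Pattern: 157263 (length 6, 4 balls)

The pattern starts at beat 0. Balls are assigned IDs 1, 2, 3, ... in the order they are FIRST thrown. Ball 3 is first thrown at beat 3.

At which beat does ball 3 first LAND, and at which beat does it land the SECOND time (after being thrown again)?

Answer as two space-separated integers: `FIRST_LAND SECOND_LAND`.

Answer: 5 8

Derivation:
Beat 0 (L): throw ball1 h=1 -> lands@1:R; in-air after throw: [b1@1:R]
Beat 1 (R): throw ball1 h=5 -> lands@6:L; in-air after throw: [b1@6:L]
Beat 2 (L): throw ball2 h=7 -> lands@9:R; in-air after throw: [b1@6:L b2@9:R]
Beat 3 (R): throw ball3 h=2 -> lands@5:R; in-air after throw: [b3@5:R b1@6:L b2@9:R]
Beat 4 (L): throw ball4 h=6 -> lands@10:L; in-air after throw: [b3@5:R b1@6:L b2@9:R b4@10:L]
Beat 5 (R): throw ball3 h=3 -> lands@8:L; in-air after throw: [b1@6:L b3@8:L b2@9:R b4@10:L]
Beat 6 (L): throw ball1 h=1 -> lands@7:R; in-air after throw: [b1@7:R b3@8:L b2@9:R b4@10:L]
Beat 7 (R): throw ball1 h=5 -> lands@12:L; in-air after throw: [b3@8:L b2@9:R b4@10:L b1@12:L]
Beat 8 (L): throw ball3 h=7 -> lands@15:R; in-air after throw: [b2@9:R b4@10:L b1@12:L b3@15:R]
Ball 3: thrown@3 h=2 -> first land @5; rethrown@5 h=3 -> second land @8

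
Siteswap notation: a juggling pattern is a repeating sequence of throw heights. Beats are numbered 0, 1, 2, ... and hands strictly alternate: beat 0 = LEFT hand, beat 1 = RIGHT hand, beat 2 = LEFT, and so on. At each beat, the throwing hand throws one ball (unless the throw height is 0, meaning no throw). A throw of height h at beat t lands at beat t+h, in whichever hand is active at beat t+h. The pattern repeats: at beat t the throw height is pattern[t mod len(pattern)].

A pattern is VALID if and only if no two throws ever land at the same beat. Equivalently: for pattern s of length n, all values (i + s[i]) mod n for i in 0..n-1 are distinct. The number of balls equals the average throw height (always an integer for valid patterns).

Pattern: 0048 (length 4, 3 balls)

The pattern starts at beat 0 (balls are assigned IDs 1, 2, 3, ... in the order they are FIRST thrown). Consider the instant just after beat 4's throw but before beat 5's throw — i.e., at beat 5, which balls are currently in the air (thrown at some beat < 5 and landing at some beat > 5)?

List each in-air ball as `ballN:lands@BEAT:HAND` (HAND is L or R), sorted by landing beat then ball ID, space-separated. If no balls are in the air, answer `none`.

Answer: ball1:lands@6:L ball2:lands@11:R

Derivation:
Beat 2 (L): throw ball1 h=4 -> lands@6:L; in-air after throw: [b1@6:L]
Beat 3 (R): throw ball2 h=8 -> lands@11:R; in-air after throw: [b1@6:L b2@11:R]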